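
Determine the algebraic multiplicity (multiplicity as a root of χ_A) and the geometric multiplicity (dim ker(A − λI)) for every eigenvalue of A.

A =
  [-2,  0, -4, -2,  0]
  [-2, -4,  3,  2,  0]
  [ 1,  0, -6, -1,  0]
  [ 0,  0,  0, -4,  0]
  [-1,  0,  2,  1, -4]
λ = -4: alg = 5, geom = 3

Step 1 — factor the characteristic polynomial to read off the algebraic multiplicities:
  χ_A(x) = (x + 4)^5

Step 2 — compute geometric multiplicities via the rank-nullity identity g(λ) = n − rank(A − λI):
  rank(A − (-4)·I) = 2, so dim ker(A − (-4)·I) = n − 2 = 3

Summary:
  λ = -4: algebraic multiplicity = 5, geometric multiplicity = 3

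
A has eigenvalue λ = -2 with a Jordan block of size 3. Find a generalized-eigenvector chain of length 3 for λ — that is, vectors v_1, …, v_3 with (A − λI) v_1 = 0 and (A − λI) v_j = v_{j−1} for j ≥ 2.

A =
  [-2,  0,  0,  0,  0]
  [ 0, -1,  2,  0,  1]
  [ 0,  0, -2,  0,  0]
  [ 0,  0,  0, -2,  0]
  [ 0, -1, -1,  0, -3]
A Jordan chain for λ = -2 of length 3:
v_1 = (0, 1, 0, 0, -1)ᵀ
v_2 = (0, 2, 0, 0, -1)ᵀ
v_3 = (0, 0, 1, 0, 0)ᵀ

Let N = A − (-2)·I. We want v_3 with N^3 v_3 = 0 but N^2 v_3 ≠ 0; then v_{j-1} := N · v_j for j = 3, …, 2.

Pick v_3 = (0, 0, 1, 0, 0)ᵀ.
Then v_2 = N · v_3 = (0, 2, 0, 0, -1)ᵀ.
Then v_1 = N · v_2 = (0, 1, 0, 0, -1)ᵀ.

Sanity check: (A − (-2)·I) v_1 = (0, 0, 0, 0, 0)ᵀ = 0. ✓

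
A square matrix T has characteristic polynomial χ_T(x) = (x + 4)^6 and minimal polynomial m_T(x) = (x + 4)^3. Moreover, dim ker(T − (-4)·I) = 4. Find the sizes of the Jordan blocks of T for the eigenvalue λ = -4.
Block sizes for λ = -4: [3, 1, 1, 1]

Step 1 — from the characteristic polynomial, algebraic multiplicity of λ = -4 is 6. From dim ker(T − (-4)·I) = 4, there are exactly 4 Jordan blocks for λ = -4.
Step 2 — from the minimal polynomial, the factor (x + 4)^3 tells us the largest block for λ = -4 has size 3.
Step 3 — with total size 6, 4 blocks, and largest block 3, the block sizes (in nonincreasing order) are [3, 1, 1, 1].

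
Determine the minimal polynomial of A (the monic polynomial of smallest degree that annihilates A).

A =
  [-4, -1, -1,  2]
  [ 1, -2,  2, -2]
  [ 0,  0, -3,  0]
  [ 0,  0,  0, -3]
x^3 + 9*x^2 + 27*x + 27

The characteristic polynomial is χ_A(x) = (x + 3)^4, so the eigenvalues are known. The minimal polynomial is
  m_A(x) = Π_λ (x − λ)^{k_λ}
where k_λ is the size of the *largest* Jordan block for λ (equivalently, the smallest k with (A − λI)^k v = 0 for every generalised eigenvector v of λ).

  λ = -3: largest Jordan block has size 3, contributing (x + 3)^3

So m_A(x) = (x + 3)^3 = x^3 + 9*x^2 + 27*x + 27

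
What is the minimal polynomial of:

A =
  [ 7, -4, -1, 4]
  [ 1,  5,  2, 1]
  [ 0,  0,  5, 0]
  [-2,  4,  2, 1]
x^4 - 18*x^3 + 120*x^2 - 350*x + 375

The characteristic polynomial is χ_A(x) = (x - 5)^3*(x - 3), so the eigenvalues are known. The minimal polynomial is
  m_A(x) = Π_λ (x − λ)^{k_λ}
where k_λ is the size of the *largest* Jordan block for λ (equivalently, the smallest k with (A − λI)^k v = 0 for every generalised eigenvector v of λ).

  λ = 3: largest Jordan block has size 1, contributing (x − 3)
  λ = 5: largest Jordan block has size 3, contributing (x − 5)^3

So m_A(x) = (x - 5)^3*(x - 3) = x^4 - 18*x^3 + 120*x^2 - 350*x + 375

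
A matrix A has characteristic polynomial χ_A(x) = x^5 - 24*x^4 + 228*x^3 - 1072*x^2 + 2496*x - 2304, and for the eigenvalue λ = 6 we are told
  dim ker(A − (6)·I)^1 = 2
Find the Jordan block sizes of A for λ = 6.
Block sizes for λ = 6: [1, 1]

From the dimensions of kernels of powers, the number of Jordan blocks of size at least j is d_j − d_{j−1} where d_j = dim ker(N^j) (with d_0 = 0). Computing the differences gives [2].
The number of blocks of size exactly k is (#blocks of size ≥ k) − (#blocks of size ≥ k + 1), so the partition is: 2 block(s) of size 1.
In nonincreasing order the block sizes are [1, 1].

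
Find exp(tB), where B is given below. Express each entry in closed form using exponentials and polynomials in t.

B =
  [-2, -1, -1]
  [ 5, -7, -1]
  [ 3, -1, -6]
e^{tB} =
  [t^2*exp(-5*t)/2 + 3*t*exp(-5*t) + exp(-5*t), -t*exp(-5*t), -t^2*exp(-5*t)/2 - t*exp(-5*t)]
  [t^2*exp(-5*t) + 5*t*exp(-5*t), -2*t*exp(-5*t) + exp(-5*t), -t^2*exp(-5*t) - t*exp(-5*t)]
  [t^2*exp(-5*t)/2 + 3*t*exp(-5*t), -t*exp(-5*t), -t^2*exp(-5*t)/2 - t*exp(-5*t) + exp(-5*t)]

Strategy: write B = P · J · P⁻¹ where J is a Jordan canonical form, so e^{tB} = P · e^{tJ} · P⁻¹, and e^{tJ} can be computed block-by-block.

B has Jordan form
J =
  [-5,  1,  0]
  [ 0, -5,  1]
  [ 0,  0, -5]
(up to reordering of blocks).

Per-block formulas:
  For a 3×3 Jordan block J_3(-5): exp(t · J_3(-5)) = e^(-5t)·(I + t·N + (t^2/2)·N^2), where N is the 3×3 nilpotent shift.

After assembling e^{tJ} and conjugating by P, we get:

e^{tB} =
  [t^2*exp(-5*t)/2 + 3*t*exp(-5*t) + exp(-5*t), -t*exp(-5*t), -t^2*exp(-5*t)/2 - t*exp(-5*t)]
  [t^2*exp(-5*t) + 5*t*exp(-5*t), -2*t*exp(-5*t) + exp(-5*t), -t^2*exp(-5*t) - t*exp(-5*t)]
  [t^2*exp(-5*t)/2 + 3*t*exp(-5*t), -t*exp(-5*t), -t^2*exp(-5*t)/2 - t*exp(-5*t) + exp(-5*t)]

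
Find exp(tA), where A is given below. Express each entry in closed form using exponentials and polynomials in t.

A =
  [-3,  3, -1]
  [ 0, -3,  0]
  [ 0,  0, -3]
e^{tA} =
  [exp(-3*t), 3*t*exp(-3*t), -t*exp(-3*t)]
  [0, exp(-3*t), 0]
  [0, 0, exp(-3*t)]

Strategy: write A = P · J · P⁻¹ where J is a Jordan canonical form, so e^{tA} = P · e^{tJ} · P⁻¹, and e^{tJ} can be computed block-by-block.

A has Jordan form
J =
  [-3,  1,  0]
  [ 0, -3,  0]
  [ 0,  0, -3]
(up to reordering of blocks).

Per-block formulas:
  For a 1×1 block at λ = -3: exp(t · [-3]) = [e^(-3t)].
  For a 2×2 Jordan block J_2(-3): exp(t · J_2(-3)) = e^(-3t)·(I + t·N), where N is the 2×2 nilpotent shift.

After assembling e^{tJ} and conjugating by P, we get:

e^{tA} =
  [exp(-3*t), 3*t*exp(-3*t), -t*exp(-3*t)]
  [0, exp(-3*t), 0]
  [0, 0, exp(-3*t)]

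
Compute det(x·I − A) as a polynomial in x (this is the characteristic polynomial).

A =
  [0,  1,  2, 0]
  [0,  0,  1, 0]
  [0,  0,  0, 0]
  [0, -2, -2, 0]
x^4

Expanding det(x·I − A) (e.g. by cofactor expansion or by noting that A is similar to its Jordan form J, which has the same characteristic polynomial as A) gives
  χ_A(x) = x^4
which factors as x^4. The eigenvalues (with algebraic multiplicities) are λ = 0 with multiplicity 4.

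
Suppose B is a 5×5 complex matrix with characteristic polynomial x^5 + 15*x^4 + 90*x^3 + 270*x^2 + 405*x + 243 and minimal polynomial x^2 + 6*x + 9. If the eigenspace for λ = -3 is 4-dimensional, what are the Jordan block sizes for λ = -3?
Block sizes for λ = -3: [2, 1, 1, 1]

Step 1 — from the characteristic polynomial, algebraic multiplicity of λ = -3 is 5. From dim ker(B − (-3)·I) = 4, there are exactly 4 Jordan blocks for λ = -3.
Step 2 — from the minimal polynomial, the factor (x + 3)^2 tells us the largest block for λ = -3 has size 2.
Step 3 — with total size 5, 4 blocks, and largest block 2, the block sizes (in nonincreasing order) are [2, 1, 1, 1].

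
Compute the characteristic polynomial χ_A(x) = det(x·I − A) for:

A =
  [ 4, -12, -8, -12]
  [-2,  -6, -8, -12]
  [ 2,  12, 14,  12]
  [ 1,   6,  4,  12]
x^4 - 24*x^3 + 216*x^2 - 864*x + 1296

Expanding det(x·I − A) (e.g. by cofactor expansion or by noting that A is similar to its Jordan form J, which has the same characteristic polynomial as A) gives
  χ_A(x) = x^4 - 24*x^3 + 216*x^2 - 864*x + 1296
which factors as (x - 6)^4. The eigenvalues (with algebraic multiplicities) are λ = 6 with multiplicity 4.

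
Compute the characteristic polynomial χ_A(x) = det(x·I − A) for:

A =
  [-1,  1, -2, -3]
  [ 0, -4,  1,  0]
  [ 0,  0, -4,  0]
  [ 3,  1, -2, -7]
x^4 + 16*x^3 + 96*x^2 + 256*x + 256

Expanding det(x·I − A) (e.g. by cofactor expansion or by noting that A is similar to its Jordan form J, which has the same characteristic polynomial as A) gives
  χ_A(x) = x^4 + 16*x^3 + 96*x^2 + 256*x + 256
which factors as (x + 4)^4. The eigenvalues (with algebraic multiplicities) are λ = -4 with multiplicity 4.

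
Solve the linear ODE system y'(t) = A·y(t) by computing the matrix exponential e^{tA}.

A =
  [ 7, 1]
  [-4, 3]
e^{tA} =
  [2*t*exp(5*t) + exp(5*t), t*exp(5*t)]
  [-4*t*exp(5*t), -2*t*exp(5*t) + exp(5*t)]

Strategy: write A = P · J · P⁻¹ where J is a Jordan canonical form, so e^{tA} = P · e^{tJ} · P⁻¹, and e^{tJ} can be computed block-by-block.

A has Jordan form
J =
  [5, 1]
  [0, 5]
(up to reordering of blocks).

Per-block formulas:
  For a 2×2 Jordan block J_2(5): exp(t · J_2(5)) = e^(5t)·(I + t·N), where N is the 2×2 nilpotent shift.

After assembling e^{tJ} and conjugating by P, we get:

e^{tA} =
  [2*t*exp(5*t) + exp(5*t), t*exp(5*t)]
  [-4*t*exp(5*t), -2*t*exp(5*t) + exp(5*t)]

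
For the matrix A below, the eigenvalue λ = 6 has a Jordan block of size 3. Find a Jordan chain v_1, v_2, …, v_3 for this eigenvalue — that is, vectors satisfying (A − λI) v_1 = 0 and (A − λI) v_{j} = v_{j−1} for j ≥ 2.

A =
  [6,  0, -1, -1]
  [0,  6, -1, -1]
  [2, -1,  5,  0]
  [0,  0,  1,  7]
A Jordan chain for λ = 6 of length 3:
v_1 = (-2, -2, -2, 2)ᵀ
v_2 = (0, 0, 2, 0)ᵀ
v_3 = (1, 0, 0, 0)ᵀ

Let N = A − (6)·I. We want v_3 with N^3 v_3 = 0 but N^2 v_3 ≠ 0; then v_{j-1} := N · v_j for j = 3, …, 2.

Pick v_3 = (1, 0, 0, 0)ᵀ.
Then v_2 = N · v_3 = (0, 0, 2, 0)ᵀ.
Then v_1 = N · v_2 = (-2, -2, -2, 2)ᵀ.

Sanity check: (A − (6)·I) v_1 = (0, 0, 0, 0)ᵀ = 0. ✓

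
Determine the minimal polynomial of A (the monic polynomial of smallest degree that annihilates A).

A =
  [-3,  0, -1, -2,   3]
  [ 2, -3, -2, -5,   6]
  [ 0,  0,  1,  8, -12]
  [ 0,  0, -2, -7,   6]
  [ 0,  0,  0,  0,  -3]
x^2 + 6*x + 9

The characteristic polynomial is χ_A(x) = (x + 3)^5, so the eigenvalues are known. The minimal polynomial is
  m_A(x) = Π_λ (x − λ)^{k_λ}
where k_λ is the size of the *largest* Jordan block for λ (equivalently, the smallest k with (A − λI)^k v = 0 for every generalised eigenvector v of λ).

  λ = -3: largest Jordan block has size 2, contributing (x + 3)^2

So m_A(x) = (x + 3)^2 = x^2 + 6*x + 9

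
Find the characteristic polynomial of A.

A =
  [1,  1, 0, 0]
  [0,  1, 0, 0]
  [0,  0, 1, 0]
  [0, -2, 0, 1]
x^4 - 4*x^3 + 6*x^2 - 4*x + 1

Expanding det(x·I − A) (e.g. by cofactor expansion or by noting that A is similar to its Jordan form J, which has the same characteristic polynomial as A) gives
  χ_A(x) = x^4 - 4*x^3 + 6*x^2 - 4*x + 1
which factors as (x - 1)^4. The eigenvalues (with algebraic multiplicities) are λ = 1 with multiplicity 4.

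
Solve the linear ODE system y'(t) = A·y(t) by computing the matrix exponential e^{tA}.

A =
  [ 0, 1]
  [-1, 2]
e^{tA} =
  [-t*exp(t) + exp(t), t*exp(t)]
  [-t*exp(t), t*exp(t) + exp(t)]

Strategy: write A = P · J · P⁻¹ where J is a Jordan canonical form, so e^{tA} = P · e^{tJ} · P⁻¹, and e^{tJ} can be computed block-by-block.

A has Jordan form
J =
  [1, 1]
  [0, 1]
(up to reordering of blocks).

Per-block formulas:
  For a 2×2 Jordan block J_2(1): exp(t · J_2(1)) = e^(1t)·(I + t·N), where N is the 2×2 nilpotent shift.

After assembling e^{tJ} and conjugating by P, we get:

e^{tA} =
  [-t*exp(t) + exp(t), t*exp(t)]
  [-t*exp(t), t*exp(t) + exp(t)]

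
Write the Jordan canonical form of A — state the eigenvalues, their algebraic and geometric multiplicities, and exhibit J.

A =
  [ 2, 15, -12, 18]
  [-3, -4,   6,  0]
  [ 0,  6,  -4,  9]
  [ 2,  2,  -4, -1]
J_1(-4) ⊕ J_2(-1) ⊕ J_1(-1)

The characteristic polynomial is
  det(x·I − A) = x^4 + 7*x^3 + 15*x^2 + 13*x + 4 = (x + 1)^3*(x + 4)

Eigenvalues and multiplicities (the geometric multiplicity of λ is n − rank(A − λI), which equals the number of Jordan blocks for λ):
  λ = -4: algebraic multiplicity = 1, geometric multiplicity = 1
  λ = -1: algebraic multiplicity = 3, geometric multiplicity = 2

Determining the block sizes for each eigenvalue:
  λ = -4: one block (gm = 1), so the single block has size am = 1 → block sizes [1]
  λ = -1: 2 blocks summing to 3 forces exactly one block of size 2 and the rest size 1 → block sizes [2, 1]

Assembling the blocks gives a Jordan form
J =
  [-4,  0,  0,  0]
  [ 0, -1,  1,  0]
  [ 0,  0, -1,  0]
  [ 0,  0,  0, -1]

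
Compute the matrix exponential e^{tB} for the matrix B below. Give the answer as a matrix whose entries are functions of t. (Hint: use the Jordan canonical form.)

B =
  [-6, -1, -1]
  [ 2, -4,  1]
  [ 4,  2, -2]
e^{tB} =
  [-t^2*exp(-4*t) - 2*t*exp(-4*t) + exp(-4*t), -t*exp(-4*t), -t^2*exp(-4*t)/2 - t*exp(-4*t)]
  [2*t*exp(-4*t), exp(-4*t), t*exp(-4*t)]
  [2*t^2*exp(-4*t) + 4*t*exp(-4*t), 2*t*exp(-4*t), t^2*exp(-4*t) + 2*t*exp(-4*t) + exp(-4*t)]

Strategy: write B = P · J · P⁻¹ where J is a Jordan canonical form, so e^{tB} = P · e^{tJ} · P⁻¹, and e^{tJ} can be computed block-by-block.

B has Jordan form
J =
  [-4,  1,  0]
  [ 0, -4,  1]
  [ 0,  0, -4]
(up to reordering of blocks).

Per-block formulas:
  For a 3×3 Jordan block J_3(-4): exp(t · J_3(-4)) = e^(-4t)·(I + t·N + (t^2/2)·N^2), where N is the 3×3 nilpotent shift.

After assembling e^{tJ} and conjugating by P, we get:

e^{tB} =
  [-t^2*exp(-4*t) - 2*t*exp(-4*t) + exp(-4*t), -t*exp(-4*t), -t^2*exp(-4*t)/2 - t*exp(-4*t)]
  [2*t*exp(-4*t), exp(-4*t), t*exp(-4*t)]
  [2*t^2*exp(-4*t) + 4*t*exp(-4*t), 2*t*exp(-4*t), t^2*exp(-4*t) + 2*t*exp(-4*t) + exp(-4*t)]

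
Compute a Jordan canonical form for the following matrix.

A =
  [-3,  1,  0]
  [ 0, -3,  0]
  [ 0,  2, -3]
J_2(-3) ⊕ J_1(-3)

The characteristic polynomial is
  det(x·I − A) = x^3 + 9*x^2 + 27*x + 27 = (x + 3)^3

Eigenvalues and multiplicities (the geometric multiplicity of λ is n − rank(A − λI), which equals the number of Jordan blocks for λ):
  λ = -3: algebraic multiplicity = 3, geometric multiplicity = 2

Determining the block sizes for each eigenvalue:
  λ = -3: 2 blocks summing to 3 forces exactly one block of size 2 and the rest size 1 → block sizes [2, 1]

Assembling the blocks gives a Jordan form
J =
  [-3,  1,  0]
  [ 0, -3,  0]
  [ 0,  0, -3]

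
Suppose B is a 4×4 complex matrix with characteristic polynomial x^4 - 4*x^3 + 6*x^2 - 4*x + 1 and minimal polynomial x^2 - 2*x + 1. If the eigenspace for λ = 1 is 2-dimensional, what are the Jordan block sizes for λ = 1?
Block sizes for λ = 1: [2, 2]

Step 1 — from the characteristic polynomial, algebraic multiplicity of λ = 1 is 4. From dim ker(B − (1)·I) = 2, there are exactly 2 Jordan blocks for λ = 1.
Step 2 — from the minimal polynomial, the factor (x − 1)^2 tells us the largest block for λ = 1 has size 2.
Step 3 — with total size 4, 2 blocks, and largest block 2, the block sizes (in nonincreasing order) are [2, 2].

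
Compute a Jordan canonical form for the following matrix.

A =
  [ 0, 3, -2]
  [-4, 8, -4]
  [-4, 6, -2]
J_2(2) ⊕ J_1(2)

The characteristic polynomial is
  det(x·I − A) = x^3 - 6*x^2 + 12*x - 8 = (x - 2)^3

Eigenvalues and multiplicities (the geometric multiplicity of λ is n − rank(A − λI), which equals the number of Jordan blocks for λ):
  λ = 2: algebraic multiplicity = 3, geometric multiplicity = 2

Determining the block sizes for each eigenvalue:
  λ = 2: 2 blocks summing to 3 forces exactly one block of size 2 and the rest size 1 → block sizes [2, 1]

Assembling the blocks gives a Jordan form
J =
  [2, 1, 0]
  [0, 2, 0]
  [0, 0, 2]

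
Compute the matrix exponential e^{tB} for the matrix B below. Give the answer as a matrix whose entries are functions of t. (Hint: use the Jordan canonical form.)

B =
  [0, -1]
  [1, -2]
e^{tB} =
  [t*exp(-t) + exp(-t), -t*exp(-t)]
  [t*exp(-t), -t*exp(-t) + exp(-t)]

Strategy: write B = P · J · P⁻¹ where J is a Jordan canonical form, so e^{tB} = P · e^{tJ} · P⁻¹, and e^{tJ} can be computed block-by-block.

B has Jordan form
J =
  [-1,  1]
  [ 0, -1]
(up to reordering of blocks).

Per-block formulas:
  For a 2×2 Jordan block J_2(-1): exp(t · J_2(-1)) = e^(-1t)·(I + t·N), where N is the 2×2 nilpotent shift.

After assembling e^{tJ} and conjugating by P, we get:

e^{tB} =
  [t*exp(-t) + exp(-t), -t*exp(-t)]
  [t*exp(-t), -t*exp(-t) + exp(-t)]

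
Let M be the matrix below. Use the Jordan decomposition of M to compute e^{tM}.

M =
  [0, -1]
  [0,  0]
e^{tM} =
  [1, -t]
  [0, 1]

Strategy: write M = P · J · P⁻¹ where J is a Jordan canonical form, so e^{tM} = P · e^{tJ} · P⁻¹, and e^{tJ} can be computed block-by-block.

M has Jordan form
J =
  [0, 1]
  [0, 0]
(up to reordering of blocks).

Per-block formulas:
  For a 2×2 Jordan block J_2(0): exp(t · J_2(0)) = e^(0t)·(I + t·N), where N is the 2×2 nilpotent shift.

After assembling e^{tJ} and conjugating by P, we get:

e^{tM} =
  [1, -t]
  [0, 1]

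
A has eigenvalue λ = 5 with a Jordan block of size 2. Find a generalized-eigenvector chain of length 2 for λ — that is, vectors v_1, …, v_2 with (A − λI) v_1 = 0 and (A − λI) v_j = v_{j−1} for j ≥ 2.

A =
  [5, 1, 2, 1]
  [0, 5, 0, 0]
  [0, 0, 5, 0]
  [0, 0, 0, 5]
A Jordan chain for λ = 5 of length 2:
v_1 = (1, 0, 0, 0)ᵀ
v_2 = (0, 1, 0, 0)ᵀ

Let N = A − (5)·I. We want v_2 with N^2 v_2 = 0 but N^1 v_2 ≠ 0; then v_{j-1} := N · v_j for j = 2, …, 2.

Pick v_2 = (0, 1, 0, 0)ᵀ.
Then v_1 = N · v_2 = (1, 0, 0, 0)ᵀ.

Sanity check: (A − (5)·I) v_1 = (0, 0, 0, 0)ᵀ = 0. ✓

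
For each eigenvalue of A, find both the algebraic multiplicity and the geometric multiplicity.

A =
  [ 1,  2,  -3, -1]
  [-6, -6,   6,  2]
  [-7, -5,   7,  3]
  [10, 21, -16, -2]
λ = -2: alg = 2, geom = 1; λ = 2: alg = 2, geom = 1

Step 1 — factor the characteristic polynomial to read off the algebraic multiplicities:
  χ_A(x) = (x - 2)^2*(x + 2)^2

Step 2 — compute geometric multiplicities via the rank-nullity identity g(λ) = n − rank(A − λI):
  rank(A − (-2)·I) = 3, so dim ker(A − (-2)·I) = n − 3 = 1
  rank(A − (2)·I) = 3, so dim ker(A − (2)·I) = n − 3 = 1

Summary:
  λ = -2: algebraic multiplicity = 2, geometric multiplicity = 1
  λ = 2: algebraic multiplicity = 2, geometric multiplicity = 1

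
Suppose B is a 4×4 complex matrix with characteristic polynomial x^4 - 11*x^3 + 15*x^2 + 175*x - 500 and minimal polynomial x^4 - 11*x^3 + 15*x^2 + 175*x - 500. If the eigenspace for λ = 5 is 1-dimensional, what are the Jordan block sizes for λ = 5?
Block sizes for λ = 5: [3]

Step 1 — from the characteristic polynomial, algebraic multiplicity of λ = 5 is 3. From dim ker(B − (5)·I) = 1, there are exactly 1 Jordan blocks for λ = 5.
Step 2 — from the minimal polynomial, the factor (x − 5)^3 tells us the largest block for λ = 5 has size 3.
Step 3 — with total size 3, 1 blocks, and largest block 3, the block sizes (in nonincreasing order) are [3].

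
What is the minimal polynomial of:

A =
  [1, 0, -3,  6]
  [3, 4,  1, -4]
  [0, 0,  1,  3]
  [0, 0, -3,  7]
x^3 - 9*x^2 + 24*x - 16

The characteristic polynomial is χ_A(x) = (x - 4)^3*(x - 1), so the eigenvalues are known. The minimal polynomial is
  m_A(x) = Π_λ (x − λ)^{k_λ}
where k_λ is the size of the *largest* Jordan block for λ (equivalently, the smallest k with (A − λI)^k v = 0 for every generalised eigenvector v of λ).

  λ = 1: largest Jordan block has size 1, contributing (x − 1)
  λ = 4: largest Jordan block has size 2, contributing (x − 4)^2

So m_A(x) = (x - 4)^2*(x - 1) = x^3 - 9*x^2 + 24*x - 16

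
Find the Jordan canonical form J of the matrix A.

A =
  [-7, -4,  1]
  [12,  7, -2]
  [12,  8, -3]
J_2(-1) ⊕ J_1(-1)

The characteristic polynomial is
  det(x·I − A) = x^3 + 3*x^2 + 3*x + 1 = (x + 1)^3

Eigenvalues and multiplicities (the geometric multiplicity of λ is n − rank(A − λI), which equals the number of Jordan blocks for λ):
  λ = -1: algebraic multiplicity = 3, geometric multiplicity = 2

Determining the block sizes for each eigenvalue:
  λ = -1: 2 blocks summing to 3 forces exactly one block of size 2 and the rest size 1 → block sizes [2, 1]

Assembling the blocks gives a Jordan form
J =
  [-1,  1,  0]
  [ 0, -1,  0]
  [ 0,  0, -1]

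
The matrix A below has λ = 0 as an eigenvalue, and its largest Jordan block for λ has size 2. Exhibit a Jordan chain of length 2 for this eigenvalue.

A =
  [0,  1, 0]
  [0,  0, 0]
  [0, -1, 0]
A Jordan chain for λ = 0 of length 2:
v_1 = (1, 0, -1)ᵀ
v_2 = (0, 1, 0)ᵀ

Let N = A − (0)·I. We want v_2 with N^2 v_2 = 0 but N^1 v_2 ≠ 0; then v_{j-1} := N · v_j for j = 2, …, 2.

Pick v_2 = (0, 1, 0)ᵀ.
Then v_1 = N · v_2 = (1, 0, -1)ᵀ.

Sanity check: (A − (0)·I) v_1 = (0, 0, 0)ᵀ = 0. ✓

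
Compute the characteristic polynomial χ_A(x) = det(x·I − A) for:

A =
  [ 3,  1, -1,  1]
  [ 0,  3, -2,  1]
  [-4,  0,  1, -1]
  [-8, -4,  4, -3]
x^4 - 4*x^3 + 6*x^2 - 4*x + 1

Expanding det(x·I − A) (e.g. by cofactor expansion or by noting that A is similar to its Jordan form J, which has the same characteristic polynomial as A) gives
  χ_A(x) = x^4 - 4*x^3 + 6*x^2 - 4*x + 1
which factors as (x - 1)^4. The eigenvalues (with algebraic multiplicities) are λ = 1 with multiplicity 4.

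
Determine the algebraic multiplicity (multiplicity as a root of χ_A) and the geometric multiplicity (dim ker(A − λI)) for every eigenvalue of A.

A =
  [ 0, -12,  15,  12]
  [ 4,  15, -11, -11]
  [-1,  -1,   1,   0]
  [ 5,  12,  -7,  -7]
λ = 0: alg = 1, geom = 1; λ = 3: alg = 3, geom = 1

Step 1 — factor the characteristic polynomial to read off the algebraic multiplicities:
  χ_A(x) = x*(x - 3)^3

Step 2 — compute geometric multiplicities via the rank-nullity identity g(λ) = n − rank(A − λI):
  rank(A − (0)·I) = 3, so dim ker(A − (0)·I) = n − 3 = 1
  rank(A − (3)·I) = 3, so dim ker(A − (3)·I) = n − 3 = 1

Summary:
  λ = 0: algebraic multiplicity = 1, geometric multiplicity = 1
  λ = 3: algebraic multiplicity = 3, geometric multiplicity = 1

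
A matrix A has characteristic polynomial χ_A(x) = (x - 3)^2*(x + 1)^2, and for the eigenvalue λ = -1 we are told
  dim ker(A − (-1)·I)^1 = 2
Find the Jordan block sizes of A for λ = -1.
Block sizes for λ = -1: [1, 1]

From the dimensions of kernels of powers, the number of Jordan blocks of size at least j is d_j − d_{j−1} where d_j = dim ker(N^j) (with d_0 = 0). Computing the differences gives [2].
The number of blocks of size exactly k is (#blocks of size ≥ k) − (#blocks of size ≥ k + 1), so the partition is: 2 block(s) of size 1.
In nonincreasing order the block sizes are [1, 1].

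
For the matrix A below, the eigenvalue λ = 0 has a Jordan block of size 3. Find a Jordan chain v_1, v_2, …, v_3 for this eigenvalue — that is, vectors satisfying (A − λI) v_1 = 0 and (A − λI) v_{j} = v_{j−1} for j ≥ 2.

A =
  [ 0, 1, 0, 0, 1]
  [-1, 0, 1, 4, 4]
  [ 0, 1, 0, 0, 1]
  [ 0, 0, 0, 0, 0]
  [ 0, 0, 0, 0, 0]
A Jordan chain for λ = 0 of length 3:
v_1 = (-1, 0, -1, 0, 0)ᵀ
v_2 = (0, -1, 0, 0, 0)ᵀ
v_3 = (1, 0, 0, 0, 0)ᵀ

Let N = A − (0)·I. We want v_3 with N^3 v_3 = 0 but N^2 v_3 ≠ 0; then v_{j-1} := N · v_j for j = 3, …, 2.

Pick v_3 = (1, 0, 0, 0, 0)ᵀ.
Then v_2 = N · v_3 = (0, -1, 0, 0, 0)ᵀ.
Then v_1 = N · v_2 = (-1, 0, -1, 0, 0)ᵀ.

Sanity check: (A − (0)·I) v_1 = (0, 0, 0, 0, 0)ᵀ = 0. ✓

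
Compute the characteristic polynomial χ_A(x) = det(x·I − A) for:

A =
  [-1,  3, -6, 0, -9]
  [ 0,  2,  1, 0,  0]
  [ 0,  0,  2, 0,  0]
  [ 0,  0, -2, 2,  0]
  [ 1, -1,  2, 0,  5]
x^5 - 10*x^4 + 40*x^3 - 80*x^2 + 80*x - 32

Expanding det(x·I − A) (e.g. by cofactor expansion or by noting that A is similar to its Jordan form J, which has the same characteristic polynomial as A) gives
  χ_A(x) = x^5 - 10*x^4 + 40*x^3 - 80*x^2 + 80*x - 32
which factors as (x - 2)^5. The eigenvalues (with algebraic multiplicities) are λ = 2 with multiplicity 5.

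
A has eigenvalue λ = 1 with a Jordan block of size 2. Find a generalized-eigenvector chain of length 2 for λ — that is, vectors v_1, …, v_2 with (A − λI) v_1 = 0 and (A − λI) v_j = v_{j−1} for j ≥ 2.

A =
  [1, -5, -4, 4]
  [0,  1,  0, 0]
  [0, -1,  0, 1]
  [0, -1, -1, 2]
A Jordan chain for λ = 1 of length 2:
v_1 = (-5, 0, -1, -1)ᵀ
v_2 = (0, 1, 0, 0)ᵀ

Let N = A − (1)·I. We want v_2 with N^2 v_2 = 0 but N^1 v_2 ≠ 0; then v_{j-1} := N · v_j for j = 2, …, 2.

Pick v_2 = (0, 1, 0, 0)ᵀ.
Then v_1 = N · v_2 = (-5, 0, -1, -1)ᵀ.

Sanity check: (A − (1)·I) v_1 = (0, 0, 0, 0)ᵀ = 0. ✓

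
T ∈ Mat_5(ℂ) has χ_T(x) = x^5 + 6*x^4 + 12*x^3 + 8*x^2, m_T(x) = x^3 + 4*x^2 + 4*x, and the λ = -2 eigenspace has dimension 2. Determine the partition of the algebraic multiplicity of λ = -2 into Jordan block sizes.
Block sizes for λ = -2: [2, 1]

Step 1 — from the characteristic polynomial, algebraic multiplicity of λ = -2 is 3. From dim ker(T − (-2)·I) = 2, there are exactly 2 Jordan blocks for λ = -2.
Step 2 — from the minimal polynomial, the factor (x + 2)^2 tells us the largest block for λ = -2 has size 2.
Step 3 — with total size 3, 2 blocks, and largest block 2, the block sizes (in nonincreasing order) are [2, 1].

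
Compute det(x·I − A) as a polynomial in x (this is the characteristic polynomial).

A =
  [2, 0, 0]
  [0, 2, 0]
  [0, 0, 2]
x^3 - 6*x^2 + 12*x - 8

Expanding det(x·I − A) (e.g. by cofactor expansion or by noting that A is similar to its Jordan form J, which has the same characteristic polynomial as A) gives
  χ_A(x) = x^3 - 6*x^2 + 12*x - 8
which factors as (x - 2)^3. The eigenvalues (with algebraic multiplicities) are λ = 2 with multiplicity 3.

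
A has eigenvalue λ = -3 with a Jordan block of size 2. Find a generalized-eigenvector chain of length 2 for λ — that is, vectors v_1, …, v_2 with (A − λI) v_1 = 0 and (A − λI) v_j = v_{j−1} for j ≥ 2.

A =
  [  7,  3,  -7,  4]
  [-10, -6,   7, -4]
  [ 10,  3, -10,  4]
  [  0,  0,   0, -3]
A Jordan chain for λ = -3 of length 2:
v_1 = (10, -10, 10, 0)ᵀ
v_2 = (1, 0, 0, 0)ᵀ

Let N = A − (-3)·I. We want v_2 with N^2 v_2 = 0 but N^1 v_2 ≠ 0; then v_{j-1} := N · v_j for j = 2, …, 2.

Pick v_2 = (1, 0, 0, 0)ᵀ.
Then v_1 = N · v_2 = (10, -10, 10, 0)ᵀ.

Sanity check: (A − (-3)·I) v_1 = (0, 0, 0, 0)ᵀ = 0. ✓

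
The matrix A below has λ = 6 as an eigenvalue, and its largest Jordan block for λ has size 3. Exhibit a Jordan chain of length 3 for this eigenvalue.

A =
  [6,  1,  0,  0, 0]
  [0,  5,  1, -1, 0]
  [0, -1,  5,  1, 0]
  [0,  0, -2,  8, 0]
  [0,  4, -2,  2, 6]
A Jordan chain for λ = 6 of length 3:
v_1 = (-1, 0, 2, 2, -2)ᵀ
v_2 = (1, -1, -1, 0, 4)ᵀ
v_3 = (0, 1, 0, 0, 0)ᵀ

Let N = A − (6)·I. We want v_3 with N^3 v_3 = 0 but N^2 v_3 ≠ 0; then v_{j-1} := N · v_j for j = 3, …, 2.

Pick v_3 = (0, 1, 0, 0, 0)ᵀ.
Then v_2 = N · v_3 = (1, -1, -1, 0, 4)ᵀ.
Then v_1 = N · v_2 = (-1, 0, 2, 2, -2)ᵀ.

Sanity check: (A − (6)·I) v_1 = (0, 0, 0, 0, 0)ᵀ = 0. ✓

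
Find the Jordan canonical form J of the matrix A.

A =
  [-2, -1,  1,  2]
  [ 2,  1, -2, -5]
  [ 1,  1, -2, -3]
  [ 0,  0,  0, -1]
J_2(-1) ⊕ J_2(-1)

The characteristic polynomial is
  det(x·I − A) = x^4 + 4*x^3 + 6*x^2 + 4*x + 1 = (x + 1)^4

Eigenvalues and multiplicities (the geometric multiplicity of λ is n − rank(A − λI), which equals the number of Jordan blocks for λ):
  λ = -1: algebraic multiplicity = 4, geometric multiplicity = 2

Determining the block sizes for each eigenvalue:
  λ = -1: with am = 4 and gm = 2, the partition is not yet determined (e.g. several partitions of 4 into 2 parts exist). Let N = A − (-1)·I. Computing rank(N^1) = 2, rank(N^2) = 0; the number of blocks of size ≥ j is rank(N^{j−1}) − rank(N^j), giving [2, 2]. So we have 2 block(s) of size 2 → block sizes [2, 2]

Assembling the blocks gives a Jordan form
J =
  [-1,  1,  0,  0]
  [ 0, -1,  0,  0]
  [ 0,  0, -1,  1]
  [ 0,  0,  0, -1]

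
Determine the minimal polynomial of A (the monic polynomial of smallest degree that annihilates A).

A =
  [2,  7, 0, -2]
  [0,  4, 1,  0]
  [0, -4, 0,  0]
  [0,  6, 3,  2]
x^3 - 6*x^2 + 12*x - 8

The characteristic polynomial is χ_A(x) = (x - 2)^4, so the eigenvalues are known. The minimal polynomial is
  m_A(x) = Π_λ (x − λ)^{k_λ}
where k_λ is the size of the *largest* Jordan block for λ (equivalently, the smallest k with (A − λI)^k v = 0 for every generalised eigenvector v of λ).

  λ = 2: largest Jordan block has size 3, contributing (x − 2)^3

So m_A(x) = (x - 2)^3 = x^3 - 6*x^2 + 12*x - 8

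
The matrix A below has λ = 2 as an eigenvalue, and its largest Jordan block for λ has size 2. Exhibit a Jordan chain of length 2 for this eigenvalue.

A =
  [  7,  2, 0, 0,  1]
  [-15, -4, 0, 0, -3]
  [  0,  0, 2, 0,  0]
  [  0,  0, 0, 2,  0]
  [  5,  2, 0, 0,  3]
A Jordan chain for λ = 2 of length 2:
v_1 = (5, -15, 0, 0, 5)ᵀ
v_2 = (1, 0, 0, 0, 0)ᵀ

Let N = A − (2)·I. We want v_2 with N^2 v_2 = 0 but N^1 v_2 ≠ 0; then v_{j-1} := N · v_j for j = 2, …, 2.

Pick v_2 = (1, 0, 0, 0, 0)ᵀ.
Then v_1 = N · v_2 = (5, -15, 0, 0, 5)ᵀ.

Sanity check: (A − (2)·I) v_1 = (0, 0, 0, 0, 0)ᵀ = 0. ✓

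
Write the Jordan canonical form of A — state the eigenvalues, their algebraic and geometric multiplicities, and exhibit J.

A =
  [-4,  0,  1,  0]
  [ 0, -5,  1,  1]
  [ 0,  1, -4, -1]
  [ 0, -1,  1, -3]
J_3(-4) ⊕ J_1(-4)

The characteristic polynomial is
  det(x·I − A) = x^4 + 16*x^3 + 96*x^2 + 256*x + 256 = (x + 4)^4

Eigenvalues and multiplicities (the geometric multiplicity of λ is n − rank(A − λI), which equals the number of Jordan blocks for λ):
  λ = -4: algebraic multiplicity = 4, geometric multiplicity = 2

Determining the block sizes for each eigenvalue:
  λ = -4: with am = 4 and gm = 2, the partition is not yet determined (e.g. several partitions of 4 into 2 parts exist). Let N = A − (-4)·I. Computing rank(N^1) = 2, rank(N^2) = 1, rank(N^3) = 0; the number of blocks of size ≥ j is rank(N^{j−1}) − rank(N^j), giving [2, 1, 1]. So we have 1 block(s) of size 3, 1 block(s) of size 1 → block sizes [3, 1]

Assembling the blocks gives a Jordan form
J =
  [-4,  1,  0,  0]
  [ 0, -4,  1,  0]
  [ 0,  0, -4,  0]
  [ 0,  0,  0, -4]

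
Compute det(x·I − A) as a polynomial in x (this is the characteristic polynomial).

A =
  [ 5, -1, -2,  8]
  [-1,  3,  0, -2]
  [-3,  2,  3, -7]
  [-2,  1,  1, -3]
x^4 - 8*x^3 + 24*x^2 - 32*x + 16

Expanding det(x·I − A) (e.g. by cofactor expansion or by noting that A is similar to its Jordan form J, which has the same characteristic polynomial as A) gives
  χ_A(x) = x^4 - 8*x^3 + 24*x^2 - 32*x + 16
which factors as (x - 2)^4. The eigenvalues (with algebraic multiplicities) are λ = 2 with multiplicity 4.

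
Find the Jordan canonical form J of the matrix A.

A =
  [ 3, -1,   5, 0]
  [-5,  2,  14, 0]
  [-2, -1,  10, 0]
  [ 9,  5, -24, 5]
J_3(5) ⊕ J_1(5)

The characteristic polynomial is
  det(x·I − A) = x^4 - 20*x^3 + 150*x^2 - 500*x + 625 = (x - 5)^4

Eigenvalues and multiplicities (the geometric multiplicity of λ is n − rank(A − λI), which equals the number of Jordan blocks for λ):
  λ = 5: algebraic multiplicity = 4, geometric multiplicity = 2

Determining the block sizes for each eigenvalue:
  λ = 5: with am = 4 and gm = 2, the partition is not yet determined (e.g. several partitions of 4 into 2 parts exist). Let N = A − (5)·I. Computing rank(N^1) = 2, rank(N^2) = 1, rank(N^3) = 0; the number of blocks of size ≥ j is rank(N^{j−1}) − rank(N^j), giving [2, 1, 1]. So we have 1 block(s) of size 3, 1 block(s) of size 1 → block sizes [3, 1]

Assembling the blocks gives a Jordan form
J =
  [5, 1, 0, 0]
  [0, 5, 1, 0]
  [0, 0, 5, 0]
  [0, 0, 0, 5]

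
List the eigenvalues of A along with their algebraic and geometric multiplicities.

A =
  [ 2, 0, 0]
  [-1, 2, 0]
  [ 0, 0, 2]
λ = 2: alg = 3, geom = 2

Step 1 — factor the characteristic polynomial to read off the algebraic multiplicities:
  χ_A(x) = (x - 2)^3

Step 2 — compute geometric multiplicities via the rank-nullity identity g(λ) = n − rank(A − λI):
  rank(A − (2)·I) = 1, so dim ker(A − (2)·I) = n − 1 = 2

Summary:
  λ = 2: algebraic multiplicity = 3, geometric multiplicity = 2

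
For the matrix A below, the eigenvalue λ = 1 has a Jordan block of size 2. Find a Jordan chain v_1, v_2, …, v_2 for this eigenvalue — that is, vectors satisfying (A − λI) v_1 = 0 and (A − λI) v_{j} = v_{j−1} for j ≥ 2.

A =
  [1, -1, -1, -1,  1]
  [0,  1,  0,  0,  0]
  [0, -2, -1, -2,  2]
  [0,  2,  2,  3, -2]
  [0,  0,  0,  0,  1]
A Jordan chain for λ = 1 of length 2:
v_1 = (-1, 0, -2, 2, 0)ᵀ
v_2 = (0, 1, 0, 0, 0)ᵀ

Let N = A − (1)·I. We want v_2 with N^2 v_2 = 0 but N^1 v_2 ≠ 0; then v_{j-1} := N · v_j for j = 2, …, 2.

Pick v_2 = (0, 1, 0, 0, 0)ᵀ.
Then v_1 = N · v_2 = (-1, 0, -2, 2, 0)ᵀ.

Sanity check: (A − (1)·I) v_1 = (0, 0, 0, 0, 0)ᵀ = 0. ✓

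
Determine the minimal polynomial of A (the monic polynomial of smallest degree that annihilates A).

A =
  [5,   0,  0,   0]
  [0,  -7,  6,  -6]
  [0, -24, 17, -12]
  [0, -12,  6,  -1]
x^2 - 4*x - 5

The characteristic polynomial is χ_A(x) = (x - 5)^3*(x + 1), so the eigenvalues are known. The minimal polynomial is
  m_A(x) = Π_λ (x − λ)^{k_λ}
where k_λ is the size of the *largest* Jordan block for λ (equivalently, the smallest k with (A − λI)^k v = 0 for every generalised eigenvector v of λ).

  λ = -1: largest Jordan block has size 1, contributing (x + 1)
  λ = 5: largest Jordan block has size 1, contributing (x − 5)

So m_A(x) = (x - 5)*(x + 1) = x^2 - 4*x - 5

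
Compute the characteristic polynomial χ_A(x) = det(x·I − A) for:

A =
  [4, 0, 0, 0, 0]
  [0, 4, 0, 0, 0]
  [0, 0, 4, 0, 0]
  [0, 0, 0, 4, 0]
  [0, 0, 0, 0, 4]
x^5 - 20*x^4 + 160*x^3 - 640*x^2 + 1280*x - 1024

Expanding det(x·I − A) (e.g. by cofactor expansion or by noting that A is similar to its Jordan form J, which has the same characteristic polynomial as A) gives
  χ_A(x) = x^5 - 20*x^4 + 160*x^3 - 640*x^2 + 1280*x - 1024
which factors as (x - 4)^5. The eigenvalues (with algebraic multiplicities) are λ = 4 with multiplicity 5.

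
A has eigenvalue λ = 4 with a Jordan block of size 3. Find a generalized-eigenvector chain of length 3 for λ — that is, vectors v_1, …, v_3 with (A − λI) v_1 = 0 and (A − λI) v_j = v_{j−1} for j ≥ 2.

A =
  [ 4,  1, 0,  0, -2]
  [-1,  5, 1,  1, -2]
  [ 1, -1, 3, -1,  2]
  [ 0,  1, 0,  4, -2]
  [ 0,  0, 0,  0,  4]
A Jordan chain for λ = 4 of length 3:
v_1 = (-1, 0, 0, -1, 0)ᵀ
v_2 = (0, -1, 1, 0, 0)ᵀ
v_3 = (1, 0, 0, 0, 0)ᵀ

Let N = A − (4)·I. We want v_3 with N^3 v_3 = 0 but N^2 v_3 ≠ 0; then v_{j-1} := N · v_j for j = 3, …, 2.

Pick v_3 = (1, 0, 0, 0, 0)ᵀ.
Then v_2 = N · v_3 = (0, -1, 1, 0, 0)ᵀ.
Then v_1 = N · v_2 = (-1, 0, 0, -1, 0)ᵀ.

Sanity check: (A − (4)·I) v_1 = (0, 0, 0, 0, 0)ᵀ = 0. ✓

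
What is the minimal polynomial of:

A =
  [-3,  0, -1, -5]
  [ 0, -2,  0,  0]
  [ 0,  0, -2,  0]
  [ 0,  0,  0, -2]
x^2 + 5*x + 6

The characteristic polynomial is χ_A(x) = (x + 2)^3*(x + 3), so the eigenvalues are known. The minimal polynomial is
  m_A(x) = Π_λ (x − λ)^{k_λ}
where k_λ is the size of the *largest* Jordan block for λ (equivalently, the smallest k with (A − λI)^k v = 0 for every generalised eigenvector v of λ).

  λ = -3: largest Jordan block has size 1, contributing (x + 3)
  λ = -2: largest Jordan block has size 1, contributing (x + 2)

So m_A(x) = (x + 2)*(x + 3) = x^2 + 5*x + 6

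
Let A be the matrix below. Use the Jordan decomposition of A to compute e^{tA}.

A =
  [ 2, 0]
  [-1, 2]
e^{tA} =
  [exp(2*t), 0]
  [-t*exp(2*t), exp(2*t)]

Strategy: write A = P · J · P⁻¹ where J is a Jordan canonical form, so e^{tA} = P · e^{tJ} · P⁻¹, and e^{tJ} can be computed block-by-block.

A has Jordan form
J =
  [2, 1]
  [0, 2]
(up to reordering of blocks).

Per-block formulas:
  For a 2×2 Jordan block J_2(2): exp(t · J_2(2)) = e^(2t)·(I + t·N), where N is the 2×2 nilpotent shift.

After assembling e^{tJ} and conjugating by P, we get:

e^{tA} =
  [exp(2*t), 0]
  [-t*exp(2*t), exp(2*t)]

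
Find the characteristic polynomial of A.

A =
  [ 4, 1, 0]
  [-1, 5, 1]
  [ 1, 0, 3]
x^3 - 12*x^2 + 48*x - 64

Expanding det(x·I − A) (e.g. by cofactor expansion or by noting that A is similar to its Jordan form J, which has the same characteristic polynomial as A) gives
  χ_A(x) = x^3 - 12*x^2 + 48*x - 64
which factors as (x - 4)^3. The eigenvalues (with algebraic multiplicities) are λ = 4 with multiplicity 3.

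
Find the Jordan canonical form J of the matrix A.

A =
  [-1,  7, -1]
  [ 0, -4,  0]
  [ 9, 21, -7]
J_2(-4) ⊕ J_1(-4)

The characteristic polynomial is
  det(x·I − A) = x^3 + 12*x^2 + 48*x + 64 = (x + 4)^3

Eigenvalues and multiplicities (the geometric multiplicity of λ is n − rank(A − λI), which equals the number of Jordan blocks for λ):
  λ = -4: algebraic multiplicity = 3, geometric multiplicity = 2

Determining the block sizes for each eigenvalue:
  λ = -4: 2 blocks summing to 3 forces exactly one block of size 2 and the rest size 1 → block sizes [2, 1]

Assembling the blocks gives a Jordan form
J =
  [-4,  1,  0]
  [ 0, -4,  0]
  [ 0,  0, -4]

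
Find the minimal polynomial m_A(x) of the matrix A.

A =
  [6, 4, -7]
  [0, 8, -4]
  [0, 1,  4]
x^3 - 18*x^2 + 108*x - 216

The characteristic polynomial is χ_A(x) = (x - 6)^3, so the eigenvalues are known. The minimal polynomial is
  m_A(x) = Π_λ (x − λ)^{k_λ}
where k_λ is the size of the *largest* Jordan block for λ (equivalently, the smallest k with (A − λI)^k v = 0 for every generalised eigenvector v of λ).

  λ = 6: largest Jordan block has size 3, contributing (x − 6)^3

So m_A(x) = (x - 6)^3 = x^3 - 18*x^2 + 108*x - 216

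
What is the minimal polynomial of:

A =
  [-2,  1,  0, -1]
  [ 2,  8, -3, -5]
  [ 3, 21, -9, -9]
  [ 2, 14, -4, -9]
x^3 + 9*x^2 + 27*x + 27

The characteristic polynomial is χ_A(x) = (x + 3)^4, so the eigenvalues are known. The minimal polynomial is
  m_A(x) = Π_λ (x − λ)^{k_λ}
where k_λ is the size of the *largest* Jordan block for λ (equivalently, the smallest k with (A − λI)^k v = 0 for every generalised eigenvector v of λ).

  λ = -3: largest Jordan block has size 3, contributing (x + 3)^3

So m_A(x) = (x + 3)^3 = x^3 + 9*x^2 + 27*x + 27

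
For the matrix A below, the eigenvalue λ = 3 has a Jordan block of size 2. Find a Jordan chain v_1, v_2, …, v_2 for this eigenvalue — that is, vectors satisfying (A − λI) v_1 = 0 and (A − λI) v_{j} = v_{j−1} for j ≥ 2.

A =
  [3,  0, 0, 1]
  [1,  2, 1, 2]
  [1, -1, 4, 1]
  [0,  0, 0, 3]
A Jordan chain for λ = 3 of length 2:
v_1 = (0, 1, 1, 0)ᵀ
v_2 = (1, 0, 0, 0)ᵀ

Let N = A − (3)·I. We want v_2 with N^2 v_2 = 0 but N^1 v_2 ≠ 0; then v_{j-1} := N · v_j for j = 2, …, 2.

Pick v_2 = (1, 0, 0, 0)ᵀ.
Then v_1 = N · v_2 = (0, 1, 1, 0)ᵀ.

Sanity check: (A − (3)·I) v_1 = (0, 0, 0, 0)ᵀ = 0. ✓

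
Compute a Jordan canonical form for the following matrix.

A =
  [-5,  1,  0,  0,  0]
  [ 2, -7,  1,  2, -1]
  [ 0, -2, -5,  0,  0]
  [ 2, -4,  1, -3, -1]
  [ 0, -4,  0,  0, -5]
J_3(-5) ⊕ J_1(-5) ⊕ J_1(-5)

The characteristic polynomial is
  det(x·I − A) = x^5 + 25*x^4 + 250*x^3 + 1250*x^2 + 3125*x + 3125 = (x + 5)^5

Eigenvalues and multiplicities (the geometric multiplicity of λ is n − rank(A − λI), which equals the number of Jordan blocks for λ):
  λ = -5: algebraic multiplicity = 5, geometric multiplicity = 3

Determining the block sizes for each eigenvalue:
  λ = -5: with am = 5 and gm = 3, the partition is not yet determined (e.g. several partitions of 5 into 3 parts exist). Let N = A − (-5)·I. Computing rank(N^1) = 2, rank(N^2) = 1, rank(N^3) = 0; the number of blocks of size ≥ j is rank(N^{j−1}) − rank(N^j), giving [3, 1, 1]. So we have 1 block(s) of size 3, 2 block(s) of size 1 → block sizes [3, 1, 1]

Assembling the blocks gives a Jordan form
J =
  [-5,  1,  0,  0,  0]
  [ 0, -5,  1,  0,  0]
  [ 0,  0, -5,  0,  0]
  [ 0,  0,  0, -5,  0]
  [ 0,  0,  0,  0, -5]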